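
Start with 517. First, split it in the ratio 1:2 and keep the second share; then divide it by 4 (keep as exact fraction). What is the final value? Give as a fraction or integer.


Start with 517.
Step 1: Split 1:2, second share = 517 * 2/3 = 1034/3
Step 2: Divide by 4: 1034/3 / 4 = 517/6
Final result = 517/6

517/6


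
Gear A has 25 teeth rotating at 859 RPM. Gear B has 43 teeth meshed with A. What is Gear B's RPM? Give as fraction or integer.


Gear ratio: teeth_A * RPM_A = teeth_B * RPM_B
25 * 859 = 43 * RPM_B
21475 = 43 * RPM_B
RPM_B = 21475 / 43
RPM_B = 21475/43

21475/43


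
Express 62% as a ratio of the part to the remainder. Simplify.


Part = 62%, Remainder = 38%
Ratio = 62:38
GCD(62, 38) = 2
Simplify: 31:19 = 31:19

31:19


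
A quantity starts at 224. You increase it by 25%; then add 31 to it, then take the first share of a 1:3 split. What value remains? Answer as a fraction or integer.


Start with 224.
Step 1: Increase by 25%: 224 * 125/100 = 280
Step 2: Add 31: 280+31=311; split 1:3 first = 311*1/4 = 311/4
Final result = 311/4

311/4


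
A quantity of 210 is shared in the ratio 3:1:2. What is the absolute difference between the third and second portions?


Total parts = 3 + 1 + 2 = 6
Value per part = 210 / 6 = 35
Shares: 3*35=105, 1*35=35, 2*35=70
Third share = 70, second share = 35
Difference = |70 - 35| = 35

35


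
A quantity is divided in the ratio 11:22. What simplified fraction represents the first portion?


Total parts = 11 + 22 = 33
First part fraction = 11/33
Simplify: 11/33 = 1/3

1/3


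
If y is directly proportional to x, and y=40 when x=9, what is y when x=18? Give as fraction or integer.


Direct proportion: y = kx
Find k: k = 40/9 = 40/9
Compute y at x=18: y = 40/9 * 18
y = 80

80


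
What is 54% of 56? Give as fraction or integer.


Compute 54% of 56
Convert percentage: 54% = 54/100
Multiply: 56 * 54/100
= 3024/100
= 756/25

756/25


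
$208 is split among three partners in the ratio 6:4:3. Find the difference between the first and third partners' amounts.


Total parts = 6 + 4 + 3 = 13
Value per part = 208 / 13 = 16
Shares: 6*16=96, 4*16=64, 3*16=48
First share = 96, third share = 48
Difference = |96 - 48| = 48

48


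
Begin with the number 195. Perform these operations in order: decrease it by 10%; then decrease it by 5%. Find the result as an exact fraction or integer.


Start with 195.
Step 1: Decrease by 10%: 195 * 90/100 = 351/2
Step 2: Decrease by 5%: 351/2 * 95/100 = 6669/40
Final result = 6669/40

6669/40


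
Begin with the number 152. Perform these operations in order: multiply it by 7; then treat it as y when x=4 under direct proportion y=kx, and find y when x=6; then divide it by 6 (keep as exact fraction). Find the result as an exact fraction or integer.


Start with 152.
Step 1: Multiply by 7: 152 * 7 = 1064
Step 2: Direct prop: k = (1064)/4; new y = k*6 = 1064*6/4 = 1596
Step 3: Divide by 6: 1596 / 6 = 266
Final result = 266

266


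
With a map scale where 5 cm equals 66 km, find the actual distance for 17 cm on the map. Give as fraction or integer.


Map scale: 5 cm = 66 km
Measured distance on map = 17 cm
Set up proportion: 17 * 66 / 5
= 1122 / 5
= 1122/5 km

1122/5


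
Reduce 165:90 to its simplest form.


Find GCD(165, 90)
GCD = 15
Divide both by 15: 165/15 = 11, 90/15 = 6
Simplified ratio = 11:6

11:6


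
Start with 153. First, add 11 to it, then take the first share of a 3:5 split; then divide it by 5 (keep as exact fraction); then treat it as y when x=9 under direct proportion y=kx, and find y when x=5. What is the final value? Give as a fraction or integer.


Start with 153.
Step 1: Add 11: 153+11=164; split 3:5 first = 164*3/8 = 123/2
Step 2: Divide by 5: 123/2 / 5 = 123/10
Step 3: Direct prop: k = (123/10)/9; new y = k*5 = 123/10*5/9 = 41/6
Final result = 41/6

41/6


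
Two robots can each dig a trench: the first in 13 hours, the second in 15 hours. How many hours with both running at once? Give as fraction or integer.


Rate of A = 1/13 job per hour
Rate of B = 1/15 job per hour
Combined rate = 1/13 + 1/15
Find common denominator: (15 + 13)/(13*15) = 28/195
Combined rate = 28/195 job per hour
Time together = 1 / (28/195) = 195/28 hours

195/28


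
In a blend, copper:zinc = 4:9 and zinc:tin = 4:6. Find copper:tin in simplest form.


Given a:b = 4:9 and b:c = 4:6
Make b consistent. Multiply first ratio by 4: a:b = 16:36
Multiply second ratio by 9: b:c = 36:54
Now b = 36 in both, so a:b:c = 16:36:54
Therefore a:c = 16:54
Simplify by GCD: a:c = 8:27

8:27


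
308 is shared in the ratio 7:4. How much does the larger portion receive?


Total parts = 7 + 4 = 11
Value per part = 308 / 11 = 28
First share = 7 * 28 = 196
Second share = 4 * 28 = 112
Larger share = 196

196


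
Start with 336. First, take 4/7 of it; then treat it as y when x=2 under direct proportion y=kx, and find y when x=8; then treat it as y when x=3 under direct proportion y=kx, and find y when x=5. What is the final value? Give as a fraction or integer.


Start with 336.
Step 1: Take 4/7: 336 * 4/7 = 192
Step 2: Direct prop: k = (192)/2; new y = k*8 = 192*8/2 = 768
Step 3: Direct prop: k = (768)/3; new y = k*5 = 768*5/3 = 1280
Final result = 1280

1280


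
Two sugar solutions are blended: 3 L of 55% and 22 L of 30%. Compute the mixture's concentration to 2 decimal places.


Solute in mixture 1 = 55% of 3 L = 3*55/100 = 33/20 L
Solute in mixture 2 = 30% of 22 L = 22*30/100 = 33/5 L
Total solute = 33/20 + 33/5 = 33/4 L
Total volume = 3 + 22 = 25 L
Final concentration = 33/4/25 * 100 = 33.00%

33.00


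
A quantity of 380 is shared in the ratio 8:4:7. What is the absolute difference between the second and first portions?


Total parts = 8 + 4 + 7 = 19
Value per part = 380 / 19 = 20
Shares: 8*20=160, 4*20=80, 7*20=140
Second share = 80, first share = 160
Difference = |80 - 160| = 80

80


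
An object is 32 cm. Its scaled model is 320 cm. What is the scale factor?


Original length = 32 cm
Scaled length = 320 cm
Scale factor = 320 / 32
= 10

10


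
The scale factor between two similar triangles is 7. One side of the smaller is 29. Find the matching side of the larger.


Similar triangles have proportional sides
Scale factor = 7
Smaller side = 29
Corresponding larger side = 29 * 7
= 203

203


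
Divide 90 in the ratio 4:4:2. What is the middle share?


Ratio = 4:4:2
Total parts = 4 + 4 + 2 = 10
Value per part = 90 / 10 = 9
First share = 4 * 9 = 36
Middle share = 4 * 9 = 36
Third share = 2 * 9 = 18

36


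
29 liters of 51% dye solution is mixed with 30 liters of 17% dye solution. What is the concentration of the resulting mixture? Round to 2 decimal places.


Solute in mixture 1 = 51% of 29 L = 29*51/100 = 1479/100 L
Solute in mixture 2 = 17% of 30 L = 30*17/100 = 51/10 L
Total solute = 1479/100 + 51/10 = 1989/100 L
Total volume = 29 + 30 = 59 L
Final concentration = 1989/100/59 * 100 = 33.71%

33.71


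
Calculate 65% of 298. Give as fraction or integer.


Compute 65% of 298
Convert percentage: 65% = 65/100
Multiply: 298 * 65/100
= 19370/100
= 1937/10

1937/10


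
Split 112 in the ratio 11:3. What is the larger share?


Total parts = 11 + 3 = 14
Value per part = 112 / 14 = 8
First share = 11 * 8 = 88
Second share = 3 * 8 = 24
Larger share = 88

88


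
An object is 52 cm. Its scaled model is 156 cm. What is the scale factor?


Original length = 52 cm
Scaled length = 156 cm
Scale factor = 156 / 52
= 3

3


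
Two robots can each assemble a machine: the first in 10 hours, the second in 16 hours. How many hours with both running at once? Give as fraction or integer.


Rate of A = 1/10 job per hour
Rate of B = 1/16 job per hour
Combined rate = 1/10 + 1/16
Find common denominator: (16 + 10)/(10*16) = 26/160
Combined rate = 13/80 job per hour
Time together = 1 / (13/80) = 80/13 hours

80/13


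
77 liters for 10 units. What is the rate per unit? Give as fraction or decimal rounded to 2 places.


Total liters = 77
Number of units = 10
Unit rate = 77 / 10
= 7.70 liters per unit

7.70


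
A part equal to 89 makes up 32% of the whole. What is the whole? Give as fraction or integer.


Given: 89 is 32% of the whole
Set up: 89 = 32/100 * whole
whole = 89 * 100 / 32
whole = 8900 / 32
whole = 2225/8

2225/8


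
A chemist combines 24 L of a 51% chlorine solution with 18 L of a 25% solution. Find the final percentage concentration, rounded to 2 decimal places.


Solute in mixture 1 = 51% of 24 L = 24*51/100 = 306/25 L
Solute in mixture 2 = 25% of 18 L = 18*25/100 = 9/2 L
Total solute = 306/25 + 9/2 = 837/50 L
Total volume = 24 + 18 = 42 L
Final concentration = 837/50/42 * 100 = 39.86%

39.86


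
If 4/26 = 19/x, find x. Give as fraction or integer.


Setting up: 4/26 = 19/x
Cross multiply: 4 * x = 26 * 19
4x = 494
x = 494/4
x = 247/2

247/2


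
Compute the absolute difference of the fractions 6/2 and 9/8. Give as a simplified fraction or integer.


Simplify: 6/2 = 3 and 9/8 = 9/8
Find common denominator: LCD = 8
Convert: 24/8 and 9/8
Difference = |24 - 9|/8 = 15/8
Simplified = 15/8

15/8


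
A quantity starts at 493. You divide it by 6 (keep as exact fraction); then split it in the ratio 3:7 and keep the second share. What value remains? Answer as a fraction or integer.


Start with 493.
Step 1: Divide by 6: 493 / 6 = 493/6
Step 2: Split 3:7, second share = 493/6 * 7/10 = 3451/60
Final result = 3451/60

3451/60


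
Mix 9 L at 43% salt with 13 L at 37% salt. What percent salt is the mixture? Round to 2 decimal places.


Solute in mixture 1 = 43% of 9 L = 9*43/100 = 387/100 L
Solute in mixture 2 = 37% of 13 L = 13*37/100 = 481/100 L
Total solute = 387/100 + 481/100 = 217/25 L
Total volume = 9 + 13 = 22 L
Final concentration = 217/25/22 * 100 = 39.45%

39.45


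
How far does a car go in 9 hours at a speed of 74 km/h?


Using distance = speed * time
Speed = 74 km/h
Time = 9 hours
Distance = 74 * 9
= 666 km

666


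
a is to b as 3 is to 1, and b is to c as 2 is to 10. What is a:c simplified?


Given a:b = 3:1 and b:c = 2:10
Make b consistent. Multiply first ratio by 2: a:b = 6:2
Multiply second ratio by 1: b:c = 2:10
Now b = 2 in both, so a:b:c = 6:2:10
Therefore a:c = 6:10
Simplify by GCD: a:c = 3:5

3:5


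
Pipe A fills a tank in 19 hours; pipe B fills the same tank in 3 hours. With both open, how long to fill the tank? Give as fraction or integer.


Rate of A = 1/19 job per hour
Rate of B = 1/3 job per hour
Combined rate = 1/19 + 1/3
Find common denominator: (3 + 19)/(19*3) = 22/57
Combined rate = 22/57 job per hour
Time together = 1 / (22/57) = 57/22 hours

57/22


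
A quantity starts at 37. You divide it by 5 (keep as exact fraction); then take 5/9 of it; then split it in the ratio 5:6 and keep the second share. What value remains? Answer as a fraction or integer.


Start with 37.
Step 1: Divide by 5: 37 / 5 = 37/5
Step 2: Take 5/9: 37/5 * 5/9 = 37/9
Step 3: Split 5:6, second share = 37/9 * 6/11 = 74/33
Final result = 74/33

74/33


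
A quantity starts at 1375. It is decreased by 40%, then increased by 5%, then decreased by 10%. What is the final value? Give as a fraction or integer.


Start: 1375
Step 1: decrease by 40% => multiply by 60/100
  1375 * 60/100 = 825
Step 2: increase by 5% => multiply by 105/100
  825 * 105/100 = 3465/4
Step 3: decrease by 10% => multiply by 90/100
  3465/4 * 90/100 = 6237/8
Final value = 6237/8

6237/8


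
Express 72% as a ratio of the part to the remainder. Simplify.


Part = 72%, Remainder = 28%
Ratio = 72:28
GCD(72, 28) = 4
Simplify: 18:7 = 18:7

18:7


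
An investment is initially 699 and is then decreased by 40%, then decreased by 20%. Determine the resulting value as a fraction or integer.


Start: 699
Step 1: decrease by 40% => multiply by 60/100
  699 * 60/100 = 2097/5
Step 2: decrease by 20% => multiply by 80/100
  2097/5 * 80/100 = 8388/25
Final value = 8388/25

8388/25


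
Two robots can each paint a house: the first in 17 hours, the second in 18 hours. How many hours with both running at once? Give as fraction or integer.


Rate of A = 1/17 job per hour
Rate of B = 1/18 job per hour
Combined rate = 1/17 + 1/18
Find common denominator: (18 + 17)/(17*18) = 35/306
Combined rate = 35/306 job per hour
Time together = 1 / (35/306) = 306/35 hours

306/35


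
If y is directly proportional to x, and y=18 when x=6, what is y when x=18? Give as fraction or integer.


Direct proportion: y = kx
Find k: k = 18/6 = 3
Compute y at x=18: y = 3 * 18
y = 54

54


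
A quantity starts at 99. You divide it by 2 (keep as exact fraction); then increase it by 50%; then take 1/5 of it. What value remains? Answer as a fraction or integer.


Start with 99.
Step 1: Divide by 2: 99 / 2 = 99/2
Step 2: Increase by 50%: 99/2 * 150/100 = 297/4
Step 3: Take 1/5: 297/4 * 1/5 = 297/20
Final result = 297/20

297/20


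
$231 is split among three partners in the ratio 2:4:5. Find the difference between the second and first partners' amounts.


Total parts = 2 + 4 + 5 = 11
Value per part = 231 / 11 = 21
Shares: 2*21=42, 4*21=84, 5*21=105
Second share = 84, first share = 42
Difference = |84 - 42| = 42

42


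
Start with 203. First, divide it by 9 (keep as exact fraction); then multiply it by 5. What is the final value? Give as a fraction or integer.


Start with 203.
Step 1: Divide by 9: 203 / 9 = 203/9
Step 2: Multiply by 5: 203/9 * 5 = 1015/9
Final result = 1015/9

1015/9


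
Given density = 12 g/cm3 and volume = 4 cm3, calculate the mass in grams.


Using mass = density * volume
Density = 12 g/cm3
Volume = 4 cm3
Mass = 12 * 4
= 48 g

48


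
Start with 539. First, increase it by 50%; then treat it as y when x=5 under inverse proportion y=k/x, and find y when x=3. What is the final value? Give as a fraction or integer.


Start with 539.
Step 1: Increase by 50%: 539 * 150/100 = 1617/2
Step 2: Inverse prop: k = (1617/2)*5; new y = k/3 = 1617/2*5/3 = 2695/2
Final result = 2695/2

2695/2


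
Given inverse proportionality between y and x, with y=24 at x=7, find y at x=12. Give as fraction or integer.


Inverse proportion: y = k/x
Find k: k = 7 * 24 = 168
Compute y at x=12: y = 168/12
y = 14

14


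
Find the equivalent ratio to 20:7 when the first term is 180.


Original ratio: 20:7
First term target: 180
Scale factor = 180 / 20 = 9
Multiply second term: 7 * 9 = 63
Equivalent ratio = 180:63

180:63


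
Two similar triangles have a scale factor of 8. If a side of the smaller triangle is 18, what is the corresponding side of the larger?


Similar triangles have proportional sides
Scale factor = 8
Smaller side = 18
Corresponding larger side = 18 * 8
= 144

144


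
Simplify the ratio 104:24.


Find GCD(104, 24)
GCD = 8
Divide both by 8: 104/8 = 13, 24/8 = 3
Simplified ratio = 13:3

13:3


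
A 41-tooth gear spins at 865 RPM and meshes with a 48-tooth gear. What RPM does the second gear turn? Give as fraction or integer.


Gear ratio: teeth_A * RPM_A = teeth_B * RPM_B
41 * 865 = 48 * RPM_B
35465 = 48 * RPM_B
RPM_B = 35465 / 48
RPM_B = 35465/48

35465/48


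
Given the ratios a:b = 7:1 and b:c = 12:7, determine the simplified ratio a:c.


Given a:b = 7:1 and b:c = 12:7
Make b consistent. Multiply first ratio by 12: a:b = 84:12
Multiply second ratio by 1: b:c = 12:7
Now b = 12 in both, so a:b:c = 84:12:7
Therefore a:c = 84:7
Simplify by GCD: a:c = 12:1

12:1


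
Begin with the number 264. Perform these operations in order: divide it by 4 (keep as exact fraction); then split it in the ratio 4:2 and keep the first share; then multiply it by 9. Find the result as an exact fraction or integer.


Start with 264.
Step 1: Divide by 4: 264 / 4 = 66
Step 2: Split 4:2, first share = 66 * 4/6 = 44
Step 3: Multiply by 9: 44 * 9 = 396
Final result = 396

396


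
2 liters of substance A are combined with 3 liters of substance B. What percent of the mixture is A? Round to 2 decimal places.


Volume of A = 2 L
Volume of B = 3 L
Total volume = 2 + 3 = 5 L
Percentage of A = (2/5) * 100
= 40.00%

40.00


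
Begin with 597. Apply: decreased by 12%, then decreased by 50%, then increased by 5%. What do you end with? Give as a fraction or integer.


Start: 597
Step 1: decrease by 12% => multiply by 88/100
  597 * 88/100 = 13134/25
Step 2: decrease by 50% => multiply by 50/100
  13134/25 * 50/100 = 6567/25
Step 3: increase by 5% => multiply by 105/100
  6567/25 * 105/100 = 137907/500
Final value = 137907/500

137907/500


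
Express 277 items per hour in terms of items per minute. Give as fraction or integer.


Converting from per hour to per minute
Rate = 277 items per hour
Divide by 60: 277/60
= 277/60 items per minute

277/60


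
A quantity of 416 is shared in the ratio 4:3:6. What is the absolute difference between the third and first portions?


Total parts = 4 + 3 + 6 = 13
Value per part = 416 / 13 = 32
Shares: 4*32=128, 3*32=96, 6*32=192
Third share = 192, first share = 128
Difference = |192 - 128| = 64

64


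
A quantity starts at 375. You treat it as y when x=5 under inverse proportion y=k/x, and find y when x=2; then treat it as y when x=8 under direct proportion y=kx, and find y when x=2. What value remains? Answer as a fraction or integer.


Start with 375.
Step 1: Inverse prop: k = (375)*5; new y = k/2 = 375*5/2 = 1875/2
Step 2: Direct prop: k = (1875/2)/8; new y = k*2 = 1875/2*2/8 = 1875/8
Final result = 1875/8

1875/8


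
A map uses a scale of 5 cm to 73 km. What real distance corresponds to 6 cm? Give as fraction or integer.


Map scale: 5 cm = 73 km
Measured distance on map = 6 cm
Set up proportion: 6 * 73 / 5
= 438 / 5
= 438/5 km

438/5


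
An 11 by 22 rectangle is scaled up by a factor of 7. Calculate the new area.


Original dimensions: 11 x 22
Enlargement factor = 7
New width = 11 * 7 = 77
New height = 22 * 7 = 154
New area = 77 * 154 = 11858

11858


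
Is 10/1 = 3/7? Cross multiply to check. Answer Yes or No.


Cross multiply to check 10/1 = 3/7
Left cross product: 10 * 7 = 70
Right cross product: 1 * 3 = 3
70 != 3
Not equal, so proportions differ => No

No


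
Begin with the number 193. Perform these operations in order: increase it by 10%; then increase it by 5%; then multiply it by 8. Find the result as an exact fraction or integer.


Start with 193.
Step 1: Increase by 10%: 193 * 110/100 = 2123/10
Step 2: Increase by 5%: 2123/10 * 105/100 = 44583/200
Step 3: Multiply by 8: 44583/200 * 8 = 44583/25
Final result = 44583/25

44583/25


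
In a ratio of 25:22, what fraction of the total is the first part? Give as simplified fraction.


Total parts = 25 + 22 = 47
First part fraction = 25/47
Simplify: 25/47 = 25/47

25/47


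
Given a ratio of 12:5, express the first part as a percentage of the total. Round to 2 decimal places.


Total parts = 12 + 5 = 17
First part fraction = 12/17
Percentage = (12/17) * 100
= 0.705882 * 100
= 70.59%

70.59


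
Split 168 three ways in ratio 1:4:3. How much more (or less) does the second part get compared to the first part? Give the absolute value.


Total parts = 1 + 4 + 3 = 8
Value per part = 168 / 8 = 21
Shares: 1*21=21, 4*21=84, 3*21=63
Second share = 84, first share = 21
Difference = |84 - 21| = 63

63


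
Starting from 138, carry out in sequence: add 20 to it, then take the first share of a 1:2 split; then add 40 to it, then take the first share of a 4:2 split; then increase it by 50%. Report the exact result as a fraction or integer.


Start with 138.
Step 1: Add 20: 138+20=158; split 1:2 first = 158*1/3 = 158/3
Step 2: Add 40: 158/3+40=278/3; split 4:2 first = 278/3*4/6 = 556/9
Step 3: Increase by 50%: 556/9 * 150/100 = 278/3
Final result = 278/3

278/3


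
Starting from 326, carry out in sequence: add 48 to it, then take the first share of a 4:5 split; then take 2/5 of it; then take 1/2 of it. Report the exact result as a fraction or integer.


Start with 326.
Step 1: Add 48: 326+48=374; split 4:5 first = 374*4/9 = 1496/9
Step 2: Take 2/5: 1496/9 * 2/5 = 2992/45
Step 3: Take 1/2: 2992/45 * 1/2 = 1496/45
Final result = 1496/45

1496/45


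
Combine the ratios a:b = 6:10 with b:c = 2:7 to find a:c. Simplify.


Given a:b = 6:10 and b:c = 2:7
Make b consistent. Multiply first ratio by 2: a:b = 12:20
Multiply second ratio by 10: b:c = 20:70
Now b = 20 in both, so a:b:c = 12:20:70
Therefore a:c = 12:70
Simplify by GCD: a:c = 6:35

6:35


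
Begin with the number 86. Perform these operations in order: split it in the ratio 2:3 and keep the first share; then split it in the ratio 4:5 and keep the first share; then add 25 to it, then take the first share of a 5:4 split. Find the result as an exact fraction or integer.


Start with 86.
Step 1: Split 2:3, first share = 86 * 2/5 = 172/5
Step 2: Split 4:5, first share = 172/5 * 4/9 = 688/45
Step 3: Add 25: 688/45+25=1813/45; split 5:4 first = 1813/45*5/9 = 1813/81
Final result = 1813/81

1813/81


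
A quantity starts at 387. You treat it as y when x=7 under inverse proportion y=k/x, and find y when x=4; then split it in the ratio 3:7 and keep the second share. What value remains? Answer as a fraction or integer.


Start with 387.
Step 1: Inverse prop: k = (387)*7; new y = k/4 = 387*7/4 = 2709/4
Step 2: Split 3:7, second share = 2709/4 * 7/10 = 18963/40
Final result = 18963/40

18963/40


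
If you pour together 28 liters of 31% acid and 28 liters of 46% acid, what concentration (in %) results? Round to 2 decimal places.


Solute in mixture 1 = 31% of 28 L = 28*31/100 = 217/25 L
Solute in mixture 2 = 46% of 28 L = 28*46/100 = 322/25 L
Total solute = 217/25 + 322/25 = 539/25 L
Total volume = 28 + 28 = 56 L
Final concentration = 539/25/56 * 100 = 38.50%

38.50


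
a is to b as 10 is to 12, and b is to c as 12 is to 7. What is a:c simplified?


Given a:b = 10:12 and b:c = 12:7
Make b consistent. Multiply first ratio by 12: a:b = 120:144
Multiply second ratio by 12: b:c = 144:84
Now b = 144 in both, so a:b:c = 120:144:84
Therefore a:c = 120:84
Simplify by GCD: a:c = 10:7

10:7


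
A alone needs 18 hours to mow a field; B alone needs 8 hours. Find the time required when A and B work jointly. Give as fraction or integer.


Rate of A = 1/18 job per hour
Rate of B = 1/8 job per hour
Combined rate = 1/18 + 1/8
Find common denominator: (8 + 18)/(18*8) = 26/144
Combined rate = 13/72 job per hour
Time together = 1 / (13/72) = 72/13 hours

72/13


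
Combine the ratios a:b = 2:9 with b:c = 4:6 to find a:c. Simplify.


Given a:b = 2:9 and b:c = 4:6
Make b consistent. Multiply first ratio by 4: a:b = 8:36
Multiply second ratio by 9: b:c = 36:54
Now b = 36 in both, so a:b:c = 8:36:54
Therefore a:c = 8:54
Simplify by GCD: a:c = 4:27

4:27


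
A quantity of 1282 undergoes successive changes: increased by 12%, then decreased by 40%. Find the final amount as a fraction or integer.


Start: 1282
Step 1: increase by 12% => multiply by 112/100
  1282 * 112/100 = 35896/25
Step 2: decrease by 40% => multiply by 60/100
  35896/25 * 60/100 = 107688/125
Final value = 107688/125

107688/125


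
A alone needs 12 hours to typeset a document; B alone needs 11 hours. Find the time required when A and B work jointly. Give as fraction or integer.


Rate of A = 1/12 job per hour
Rate of B = 1/11 job per hour
Combined rate = 1/12 + 1/11
Find common denominator: (11 + 12)/(12*11) = 23/132
Combined rate = 23/132 job per hour
Time together = 1 / (23/132) = 132/23 hours

132/23


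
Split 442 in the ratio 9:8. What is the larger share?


Total parts = 9 + 8 = 17
Value per part = 442 / 17 = 26
First share = 9 * 26 = 234
Second share = 8 * 26 = 208
Larger share = 234

234


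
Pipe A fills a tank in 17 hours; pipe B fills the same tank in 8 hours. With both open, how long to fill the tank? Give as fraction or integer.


Rate of A = 1/17 job per hour
Rate of B = 1/8 job per hour
Combined rate = 1/17 + 1/8
Find common denominator: (8 + 17)/(17*8) = 25/136
Combined rate = 25/136 job per hour
Time together = 1 / (25/136) = 136/25 hours

136/25


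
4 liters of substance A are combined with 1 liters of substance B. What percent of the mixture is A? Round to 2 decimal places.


Volume of A = 4 L
Volume of B = 1 L
Total volume = 4 + 1 = 5 L
Percentage of A = (4/5) * 100
= 80.00%

80.00


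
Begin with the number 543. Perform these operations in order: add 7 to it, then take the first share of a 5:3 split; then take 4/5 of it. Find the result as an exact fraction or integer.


Start with 543.
Step 1: Add 7: 543+7=550; split 5:3 first = 550*5/8 = 1375/4
Step 2: Take 4/5: 1375/4 * 4/5 = 275
Final result = 275

275


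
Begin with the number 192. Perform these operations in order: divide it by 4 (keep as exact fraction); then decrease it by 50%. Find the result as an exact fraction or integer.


Start with 192.
Step 1: Divide by 4: 192 / 4 = 48
Step 2: Decrease by 50%: 48 * 50/100 = 24
Final result = 24

24


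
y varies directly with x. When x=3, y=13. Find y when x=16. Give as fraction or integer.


Direct proportion: y = kx
Find k: k = 13/3 = 13/3
Compute y at x=16: y = 13/3 * 16
y = 208/3

208/3


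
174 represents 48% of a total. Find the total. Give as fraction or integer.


Given: 174 is 48% of the whole
Set up: 174 = 48/100 * whole
whole = 174 * 100 / 48
whole = 17400 / 48
whole = 725/2

725/2


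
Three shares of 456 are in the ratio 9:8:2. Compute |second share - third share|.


Total parts = 9 + 8 + 2 = 19
Value per part = 456 / 19 = 24
Shares: 9*24=216, 8*24=192, 2*24=48
Second share = 192, third share = 48
Difference = |192 - 48| = 144

144


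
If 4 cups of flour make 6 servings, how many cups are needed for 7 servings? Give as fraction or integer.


Original: 4 cups for 6 servings
Target servings = 7
Scaling factor = 7/6
New amount = 4 * 7/6
= 28/6
= 14/3 cups

14/3


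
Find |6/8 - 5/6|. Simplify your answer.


Simplify: 6/8 = 3/4 and 5/6 = 5/6
Find common denominator: LCD = 12
Convert: 9/12 and 10/12
Difference = |9 - 10|/12 = 1/12
Simplified = 1/12

1/12


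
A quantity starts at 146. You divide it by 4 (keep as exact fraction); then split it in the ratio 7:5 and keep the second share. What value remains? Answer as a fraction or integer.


Start with 146.
Step 1: Divide by 4: 146 / 4 = 73/2
Step 2: Split 7:5, second share = 73/2 * 5/12 = 365/24
Final result = 365/24

365/24


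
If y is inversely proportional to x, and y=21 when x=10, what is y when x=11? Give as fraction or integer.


Inverse proportion: y = k/x
Find k: k = 10 * 21 = 210
Compute y at x=11: y = 210/11
y = 210/11

210/11


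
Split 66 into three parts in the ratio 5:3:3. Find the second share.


Ratio = 5:3:3
Total parts = 5 + 3 + 3 = 11
Value per part = 66 / 11 = 6
First share = 5 * 6 = 30
Middle share = 3 * 6 = 18
Third share = 3 * 6 = 18

18


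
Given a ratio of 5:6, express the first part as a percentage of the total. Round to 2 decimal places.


Total parts = 5 + 6 = 11
First part fraction = 5/11
Percentage = (5/11) * 100
= 0.454545 * 100
= 45.45%

45.45


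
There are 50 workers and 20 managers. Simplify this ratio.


Find GCD(50, 20)
GCD = 10
Divide both by 10: 50/10 = 5, 20/10 = 2
Simplified ratio = 5:2

5:2


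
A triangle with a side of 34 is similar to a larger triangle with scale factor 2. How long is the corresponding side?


Similar triangles have proportional sides
Scale factor = 2
Smaller side = 34
Corresponding larger side = 34 * 2
= 68

68


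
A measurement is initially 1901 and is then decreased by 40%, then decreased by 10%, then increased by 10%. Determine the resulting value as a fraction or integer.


Start: 1901
Step 1: decrease by 40% => multiply by 60/100
  1901 * 60/100 = 5703/5
Step 2: decrease by 10% => multiply by 90/100
  5703/5 * 90/100 = 51327/50
Step 3: increase by 10% => multiply by 110/100
  51327/50 * 110/100 = 564597/500
Final value = 564597/500

564597/500


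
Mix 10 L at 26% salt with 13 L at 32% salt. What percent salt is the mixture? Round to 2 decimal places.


Solute in mixture 1 = 26% of 10 L = 10*26/100 = 13/5 L
Solute in mixture 2 = 32% of 13 L = 13*32/100 = 104/25 L
Total solute = 13/5 + 104/25 = 169/25 L
Total volume = 10 + 13 = 23 L
Final concentration = 169/25/23 * 100 = 29.39%

29.39


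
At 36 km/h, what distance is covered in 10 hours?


Using distance = speed * time
Speed = 36 km/h
Time = 10 hours
Distance = 36 * 10
= 360 km

360


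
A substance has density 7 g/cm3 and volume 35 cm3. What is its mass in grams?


Using mass = density * volume
Density = 7 g/cm3
Volume = 35 cm3
Mass = 7 * 35
= 245 g

245


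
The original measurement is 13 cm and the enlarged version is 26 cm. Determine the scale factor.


Original length = 13 cm
Scaled length = 26 cm
Scale factor = 26 / 13
= 2

2


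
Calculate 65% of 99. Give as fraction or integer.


Compute 65% of 99
Convert percentage: 65% = 65/100
Multiply: 99 * 65/100
= 6435/100
= 1287/20

1287/20


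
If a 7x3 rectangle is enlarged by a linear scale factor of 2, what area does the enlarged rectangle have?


Original dimensions: 7 x 3
Enlargement factor = 2
New width = 7 * 2 = 14
New height = 3 * 2 = 6
New area = 14 * 6 = 84

84


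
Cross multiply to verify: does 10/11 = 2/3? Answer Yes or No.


Cross multiply to check 10/11 = 2/3
Left cross product: 10 * 3 = 30
Right cross product: 11 * 2 = 22
30 != 22
Not equal, so proportions differ => No

No


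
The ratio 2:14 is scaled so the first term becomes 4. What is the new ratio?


Original ratio: 2:14
First term target: 4
Scale factor = 4 / 2 = 2
Multiply second term: 14 * 2 = 28
Equivalent ratio = 4:28

4:28


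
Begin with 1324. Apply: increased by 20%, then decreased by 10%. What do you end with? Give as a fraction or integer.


Start: 1324
Step 1: increase by 20% => multiply by 120/100
  1324 * 120/100 = 7944/5
Step 2: decrease by 10% => multiply by 90/100
  7944/5 * 90/100 = 35748/25
Final value = 35748/25

35748/25


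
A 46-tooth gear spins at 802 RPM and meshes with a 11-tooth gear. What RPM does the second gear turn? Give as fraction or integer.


Gear ratio: teeth_A * RPM_A = teeth_B * RPM_B
46 * 802 = 11 * RPM_B
36892 = 11 * RPM_B
RPM_B = 36892 / 11
RPM_B = 36892/11

36892/11


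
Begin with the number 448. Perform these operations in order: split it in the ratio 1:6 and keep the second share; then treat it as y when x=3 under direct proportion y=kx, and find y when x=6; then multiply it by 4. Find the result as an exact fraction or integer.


Start with 448.
Step 1: Split 1:6, second share = 448 * 6/7 = 384
Step 2: Direct prop: k = (384)/3; new y = k*6 = 384*6/3 = 768
Step 3: Multiply by 4: 768 * 4 = 3072
Final result = 3072

3072


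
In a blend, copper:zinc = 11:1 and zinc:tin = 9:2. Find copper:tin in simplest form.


Given a:b = 11:1 and b:c = 9:2
Make b consistent. Multiply first ratio by 9: a:b = 99:9
Multiply second ratio by 1: b:c = 9:2
Now b = 9 in both, so a:b:c = 99:9:2
Therefore a:c = 99:2
Simplify by GCD: a:c = 99:2

99:2


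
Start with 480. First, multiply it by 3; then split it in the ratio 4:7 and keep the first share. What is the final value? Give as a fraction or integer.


Start with 480.
Step 1: Multiply by 3: 480 * 3 = 1440
Step 2: Split 4:7, first share = 1440 * 4/11 = 5760/11
Final result = 5760/11

5760/11


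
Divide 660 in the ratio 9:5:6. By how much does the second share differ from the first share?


Total parts = 9 + 5 + 6 = 20
Value per part = 660 / 20 = 33
Shares: 9*33=297, 5*33=165, 6*33=198
Second share = 165, first share = 297
Difference = |165 - 297| = 132

132


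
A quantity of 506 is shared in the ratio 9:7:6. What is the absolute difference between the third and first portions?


Total parts = 9 + 7 + 6 = 22
Value per part = 506 / 22 = 23
Shares: 9*23=207, 7*23=161, 6*23=138
Third share = 138, first share = 207
Difference = |138 - 207| = 69

69


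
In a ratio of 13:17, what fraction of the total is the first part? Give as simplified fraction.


Total parts = 13 + 17 = 30
First part fraction = 13/30
Simplify: 13/30 = 13/30

13/30


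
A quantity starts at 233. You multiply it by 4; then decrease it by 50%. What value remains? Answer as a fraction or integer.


Start with 233.
Step 1: Multiply by 4: 233 * 4 = 932
Step 2: Decrease by 50%: 932 * 50/100 = 466
Final result = 466

466


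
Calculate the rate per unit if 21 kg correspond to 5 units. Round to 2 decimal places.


Total kg = 21
Number of units = 5
Unit rate = 21 / 5
= 4.20 kg per unit

4.20


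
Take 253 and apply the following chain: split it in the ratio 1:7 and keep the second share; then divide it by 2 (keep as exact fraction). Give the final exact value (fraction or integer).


Start with 253.
Step 1: Split 1:7, second share = 253 * 7/8 = 1771/8
Step 2: Divide by 2: 1771/8 / 2 = 1771/16
Final result = 1771/16

1771/16


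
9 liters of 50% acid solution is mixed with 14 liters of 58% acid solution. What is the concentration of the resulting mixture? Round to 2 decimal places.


Solute in mixture 1 = 50% of 9 L = 9*50/100 = 9/2 L
Solute in mixture 2 = 58% of 14 L = 14*58/100 = 203/25 L
Total solute = 9/2 + 203/25 = 631/50 L
Total volume = 9 + 14 = 23 L
Final concentration = 631/50/23 * 100 = 54.87%

54.87


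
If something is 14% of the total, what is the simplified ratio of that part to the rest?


Part = 14%, Remainder = 86%
Ratio = 14:86
GCD(14, 86) = 2
Simplify: 7:43 = 7:43

7:43


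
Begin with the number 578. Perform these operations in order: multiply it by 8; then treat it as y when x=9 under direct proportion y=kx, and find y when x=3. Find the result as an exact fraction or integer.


Start with 578.
Step 1: Multiply by 8: 578 * 8 = 4624
Step 2: Direct prop: k = (4624)/9; new y = k*3 = 4624*3/9 = 4624/3
Final result = 4624/3

4624/3


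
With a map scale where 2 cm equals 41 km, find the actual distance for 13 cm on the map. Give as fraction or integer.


Map scale: 2 cm = 41 km
Measured distance on map = 13 cm
Set up proportion: 13 * 41 / 2
= 533 / 2
= 533/2 km

533/2


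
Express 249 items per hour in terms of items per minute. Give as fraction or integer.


Converting from per hour to per minute
Rate = 249 items per hour
Divide by 60: 249/60
= 83/20 items per minute

83/20


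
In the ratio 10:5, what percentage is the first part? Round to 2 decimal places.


Total parts = 10 + 5 = 15
First part fraction = 10/15
Percentage = (10/15) * 100
= 0.666667 * 100
= 66.67%

66.67


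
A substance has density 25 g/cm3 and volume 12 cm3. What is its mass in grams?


Using mass = density * volume
Density = 25 g/cm3
Volume = 12 cm3
Mass = 25 * 12
= 300 g

300


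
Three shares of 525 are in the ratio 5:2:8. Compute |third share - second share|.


Total parts = 5 + 2 + 8 = 15
Value per part = 525 / 15 = 35
Shares: 5*35=175, 2*35=70, 8*35=280
Third share = 280, second share = 70
Difference = |280 - 70| = 210

210


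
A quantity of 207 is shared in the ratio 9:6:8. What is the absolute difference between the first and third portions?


Total parts = 9 + 6 + 8 = 23
Value per part = 207 / 23 = 9
Shares: 9*9=81, 6*9=54, 8*9=72
First share = 81, third share = 72
Difference = |81 - 72| = 9

9


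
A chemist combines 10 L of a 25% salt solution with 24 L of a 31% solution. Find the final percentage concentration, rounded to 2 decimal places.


Solute in mixture 1 = 25% of 10 L = 10*25/100 = 5/2 L
Solute in mixture 2 = 31% of 24 L = 24*31/100 = 186/25 L
Total solute = 5/2 + 186/25 = 497/50 L
Total volume = 10 + 24 = 34 L
Final concentration = 497/50/34 * 100 = 29.24%

29.24


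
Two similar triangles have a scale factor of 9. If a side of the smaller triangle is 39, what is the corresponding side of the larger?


Similar triangles have proportional sides
Scale factor = 9
Smaller side = 39
Corresponding larger side = 39 * 9
= 351

351


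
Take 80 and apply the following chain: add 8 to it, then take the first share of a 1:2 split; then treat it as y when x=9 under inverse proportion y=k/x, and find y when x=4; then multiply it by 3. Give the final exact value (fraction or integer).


Start with 80.
Step 1: Add 8: 80+8=88; split 1:2 first = 88*1/3 = 88/3
Step 2: Inverse prop: k = (88/3)*9; new y = k/4 = 88/3*9/4 = 66
Step 3: Multiply by 3: 66 * 3 = 198
Final result = 198

198


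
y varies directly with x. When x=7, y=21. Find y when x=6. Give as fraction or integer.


Direct proportion: y = kx
Find k: k = 21/7 = 3
Compute y at x=6: y = 3 * 6
y = 18

18


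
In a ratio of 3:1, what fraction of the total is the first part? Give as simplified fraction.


Total parts = 3 + 1 = 4
First part fraction = 3/4
Simplify: 3/4 = 3/4

3/4


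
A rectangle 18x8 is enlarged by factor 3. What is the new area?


Original dimensions: 18 x 8
Enlargement factor = 3
New width = 18 * 3 = 54
New height = 8 * 3 = 24
New area = 54 * 24 = 1296

1296


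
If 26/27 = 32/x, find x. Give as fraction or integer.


Setting up: 26/27 = 32/x
Cross multiply: 26 * x = 27 * 32
26x = 864
x = 864/26
x = 432/13

432/13


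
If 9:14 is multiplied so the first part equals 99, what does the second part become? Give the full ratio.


Original ratio: 9:14
First term target: 99
Scale factor = 99 / 9 = 11
Multiply second term: 14 * 11 = 154
Equivalent ratio = 99:154

99:154


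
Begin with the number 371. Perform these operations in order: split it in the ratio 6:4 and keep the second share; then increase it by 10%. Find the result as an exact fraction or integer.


Start with 371.
Step 1: Split 6:4, second share = 371 * 4/10 = 742/5
Step 2: Increase by 10%: 742/5 * 110/100 = 4081/25
Final result = 4081/25

4081/25


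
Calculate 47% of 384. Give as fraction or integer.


Compute 47% of 384
Convert percentage: 47% = 47/100
Multiply: 384 * 47/100
= 18048/100
= 4512/25

4512/25


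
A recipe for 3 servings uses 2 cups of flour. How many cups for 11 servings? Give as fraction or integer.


Original: 2 cups for 3 servings
Target servings = 11
Scaling factor = 11/3
New amount = 2 * 11/3
= 22/3
= 22/3 cups

22/3


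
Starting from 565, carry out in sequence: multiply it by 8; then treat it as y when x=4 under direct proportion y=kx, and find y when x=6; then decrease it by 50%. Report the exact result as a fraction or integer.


Start with 565.
Step 1: Multiply by 8: 565 * 8 = 4520
Step 2: Direct prop: k = (4520)/4; new y = k*6 = 4520*6/4 = 6780
Step 3: Decrease by 50%: 6780 * 50/100 = 3390
Final result = 3390

3390


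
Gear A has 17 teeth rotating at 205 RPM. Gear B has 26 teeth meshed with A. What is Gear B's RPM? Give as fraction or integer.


Gear ratio: teeth_A * RPM_A = teeth_B * RPM_B
17 * 205 = 26 * RPM_B
3485 = 26 * RPM_B
RPM_B = 3485 / 26
RPM_B = 3485/26

3485/26


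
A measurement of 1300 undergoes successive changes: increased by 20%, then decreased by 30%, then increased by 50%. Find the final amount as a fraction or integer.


Start: 1300
Step 1: increase by 20% => multiply by 120/100
  1300 * 120/100 = 1560
Step 2: decrease by 30% => multiply by 70/100
  1560 * 70/100 = 1092
Step 3: increase by 50% => multiply by 150/100
  1092 * 150/100 = 1638
Final value = 1638

1638


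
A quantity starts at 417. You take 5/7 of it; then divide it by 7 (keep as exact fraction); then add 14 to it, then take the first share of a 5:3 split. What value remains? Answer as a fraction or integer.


Start with 417.
Step 1: Take 5/7: 417 * 5/7 = 2085/7
Step 2: Divide by 7: 2085/7 / 7 = 2085/49
Step 3: Add 14: 2085/49+14=2771/49; split 5:3 first = 2771/49*5/8 = 13855/392
Final result = 13855/392

13855/392


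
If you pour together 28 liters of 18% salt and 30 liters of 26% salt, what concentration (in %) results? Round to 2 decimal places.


Solute in mixture 1 = 18% of 28 L = 28*18/100 = 126/25 L
Solute in mixture 2 = 26% of 30 L = 30*26/100 = 39/5 L
Total solute = 126/25 + 39/5 = 321/25 L
Total volume = 28 + 30 = 58 L
Final concentration = 321/25/58 * 100 = 22.14%

22.14
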